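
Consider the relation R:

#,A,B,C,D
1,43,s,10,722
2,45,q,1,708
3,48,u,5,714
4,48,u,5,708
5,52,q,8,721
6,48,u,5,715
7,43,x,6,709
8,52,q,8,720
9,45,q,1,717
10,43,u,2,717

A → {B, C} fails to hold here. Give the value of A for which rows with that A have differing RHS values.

A=43: rows 1, 7, 10 → {B,C} takes values {(s, 10), (x, 6), (u, 2)} — violation
A=45: rows 2, 9 → {B,C} = (q, 1), (q, 1) ✓
A=48: rows 3, 4, 6 → {B,C} = (u, 5), (u, 5), (u, 5) ✓
A=52: rows 5, 8 → {B,C} = (q, 8), (q, 8) ✓
The only A value with inconsistent RHS is A=43.

43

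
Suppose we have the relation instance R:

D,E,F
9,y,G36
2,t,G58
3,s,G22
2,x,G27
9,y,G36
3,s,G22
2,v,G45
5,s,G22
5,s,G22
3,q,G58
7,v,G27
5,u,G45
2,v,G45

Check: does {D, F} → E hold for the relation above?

(D=9, F=G36): 2 rows → E = y, y ✓
(D=2, F=G58): 1 row → E = t ✓
(D=3, F=G22): 2 rows → E = s, s ✓
(D=2, F=G27): 1 row → E = x ✓
(D=2, F=G45): 2 rows → E = v, v ✓
(D=5, F=G22): 2 rows → E = s, s ✓
(D=3, F=G58): 1 row → E = q ✓
(D=7, F=G27): 1 row → E = v ✓
(D=5, F=G45): 1 row → E = u ✓
Every {D, F} value is associated with a single E value, so {D, F} → E holds.

Yes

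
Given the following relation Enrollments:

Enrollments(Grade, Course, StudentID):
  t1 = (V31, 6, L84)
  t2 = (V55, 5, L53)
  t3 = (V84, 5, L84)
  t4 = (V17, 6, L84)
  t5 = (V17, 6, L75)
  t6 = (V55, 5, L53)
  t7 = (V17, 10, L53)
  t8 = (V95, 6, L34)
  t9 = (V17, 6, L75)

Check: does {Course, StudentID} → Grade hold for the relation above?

No

(Course=6, StudentID=L84): rows 1, 4 → Grade takes values {V31, V17} — violation
(Course=5, StudentID=L53): rows 2, 6 → Grade = V55, V55 ✓
(Course=5, StudentID=L84): row 3 → Grade = V84 ✓
(Course=6, StudentID=L75): rows 5, 9 → Grade = V17, V17 ✓
(Course=10, StudentID=L53): row 7 → Grade = V17 ✓
(Course=6, StudentID=L34): row 8 → Grade = V95 ✓
Two rows agree on {Course, StudentID} but differ on Grade, so {Course, StudentID} → Grade does not hold.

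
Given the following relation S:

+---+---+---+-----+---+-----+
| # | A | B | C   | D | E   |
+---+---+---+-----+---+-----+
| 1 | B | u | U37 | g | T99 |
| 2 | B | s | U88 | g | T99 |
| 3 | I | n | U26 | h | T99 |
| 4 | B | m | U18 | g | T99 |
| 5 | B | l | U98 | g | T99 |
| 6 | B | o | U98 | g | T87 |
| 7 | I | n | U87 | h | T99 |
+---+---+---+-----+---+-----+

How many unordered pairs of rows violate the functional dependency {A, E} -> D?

0

(A=B, E=T99): all 4 rows agree on D — 0 pairs.
(A=I, E=T99): all 2 rows agree on D — 0 pairs.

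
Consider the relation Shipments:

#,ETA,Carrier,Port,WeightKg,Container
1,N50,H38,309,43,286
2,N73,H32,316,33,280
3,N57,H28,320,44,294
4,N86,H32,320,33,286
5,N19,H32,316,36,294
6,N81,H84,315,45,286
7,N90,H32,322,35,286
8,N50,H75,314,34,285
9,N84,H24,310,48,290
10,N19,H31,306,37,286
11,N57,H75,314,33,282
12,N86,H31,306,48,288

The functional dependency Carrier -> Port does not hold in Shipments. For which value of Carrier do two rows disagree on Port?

Carrier=H38: row 1 → Port = 309 ✓
Carrier=H32: rows 2, 4, 5, 7 → Port takes values {316, 320, 322} — violation
Carrier=H28: row 3 → Port = 320 ✓
Carrier=H84: row 6 → Port = 315 ✓
Carrier=H75: rows 8, 11 → Port = 314, 314 ✓
Carrier=H24: row 9 → Port = 310 ✓
Carrier=H31: rows 10, 12 → Port = 306, 306 ✓
The only Carrier value with inconsistent Port is Carrier=H32.

H32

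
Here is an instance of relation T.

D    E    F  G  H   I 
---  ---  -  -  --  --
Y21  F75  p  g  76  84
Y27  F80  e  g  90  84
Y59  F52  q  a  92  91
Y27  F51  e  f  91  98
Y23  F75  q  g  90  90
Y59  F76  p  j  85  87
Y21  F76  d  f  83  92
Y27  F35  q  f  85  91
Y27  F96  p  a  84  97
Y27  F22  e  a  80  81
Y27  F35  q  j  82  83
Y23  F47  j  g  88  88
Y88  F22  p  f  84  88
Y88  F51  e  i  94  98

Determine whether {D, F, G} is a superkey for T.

Yes

All 14 rows have distinct {D, F, G} values, so {D, F, G} → (all attributes) holds and {D, F, G} is a superkey.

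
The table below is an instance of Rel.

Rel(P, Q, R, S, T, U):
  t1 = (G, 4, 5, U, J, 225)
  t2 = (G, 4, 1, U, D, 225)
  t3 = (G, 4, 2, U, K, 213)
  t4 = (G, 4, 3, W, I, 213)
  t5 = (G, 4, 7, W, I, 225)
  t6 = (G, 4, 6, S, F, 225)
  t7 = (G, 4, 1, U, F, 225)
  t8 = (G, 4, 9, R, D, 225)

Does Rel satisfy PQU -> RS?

No

(P=G, Q=4, U=225): rows 1, 2, 5, 6, 7, 8 → {R,S} takes values {(5, U), (1, U), (7, W), (6, S), (9, R)} — violation
(P=G, Q=4, U=213): rows 3, 4 → {R,S} takes values {(2, U), (3, W)} — violation
Two rows agree on PQU but differ on RS, so PQU -> RS does not hold.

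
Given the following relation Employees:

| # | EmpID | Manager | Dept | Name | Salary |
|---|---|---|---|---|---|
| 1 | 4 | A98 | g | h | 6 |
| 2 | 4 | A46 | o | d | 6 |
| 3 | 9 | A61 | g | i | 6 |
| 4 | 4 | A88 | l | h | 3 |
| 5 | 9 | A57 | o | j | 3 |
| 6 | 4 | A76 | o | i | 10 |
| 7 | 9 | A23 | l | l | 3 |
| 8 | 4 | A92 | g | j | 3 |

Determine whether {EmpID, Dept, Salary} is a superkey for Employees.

Yes

All 8 rows have distinct {EmpID, Dept, Salary} values, so {EmpID, Dept, Salary} → (all attributes) holds and {EmpID, Dept, Salary} is a superkey.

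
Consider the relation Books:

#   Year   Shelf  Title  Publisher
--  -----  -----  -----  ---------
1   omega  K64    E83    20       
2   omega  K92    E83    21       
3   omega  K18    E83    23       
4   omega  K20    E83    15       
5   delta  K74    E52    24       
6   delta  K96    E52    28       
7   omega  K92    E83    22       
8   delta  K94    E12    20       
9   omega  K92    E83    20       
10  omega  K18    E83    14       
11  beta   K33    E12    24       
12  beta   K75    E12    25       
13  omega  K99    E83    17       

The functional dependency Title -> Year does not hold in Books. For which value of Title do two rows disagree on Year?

E12

Title=E83: rows 1, 2, 3, 4, 7, 9, 10, 13 → Year = omega, omega, omega, omega, omega, omega, omega, omega ✓
Title=E52: rows 5, 6 → Year = delta, delta ✓
Title=E12: rows 8, 11, 12 → Year takes values {delta, beta} — violation
The only Title value with inconsistent Year is Title=E12.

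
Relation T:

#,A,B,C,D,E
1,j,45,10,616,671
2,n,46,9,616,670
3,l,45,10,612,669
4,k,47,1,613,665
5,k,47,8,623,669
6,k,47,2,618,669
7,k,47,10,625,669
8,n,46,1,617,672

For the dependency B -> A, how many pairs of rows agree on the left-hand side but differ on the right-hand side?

1

B=45: violating pairs (1,3) — 1 pair.
B=46: all 2 rows agree on A — 0 pairs.
B=47: all 4 rows agree on A — 0 pairs.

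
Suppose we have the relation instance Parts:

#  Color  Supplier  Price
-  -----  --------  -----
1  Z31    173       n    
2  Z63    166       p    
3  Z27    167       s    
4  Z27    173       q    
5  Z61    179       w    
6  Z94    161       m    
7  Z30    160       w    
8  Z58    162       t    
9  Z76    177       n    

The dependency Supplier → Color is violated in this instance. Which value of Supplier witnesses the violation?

Supplier=173: rows 1, 4 → Color takes values {Z31, Z27} — violation
Supplier=166: row 2 → Color = Z63 ✓
Supplier=167: row 3 → Color = Z27 ✓
Supplier=179: row 5 → Color = Z61 ✓
Supplier=161: row 6 → Color = Z94 ✓
Supplier=160: row 7 → Color = Z30 ✓
Supplier=162: row 8 → Color = Z58 ✓
Supplier=177: row 9 → Color = Z76 ✓
The only Supplier value with inconsistent Color is Supplier=173.

173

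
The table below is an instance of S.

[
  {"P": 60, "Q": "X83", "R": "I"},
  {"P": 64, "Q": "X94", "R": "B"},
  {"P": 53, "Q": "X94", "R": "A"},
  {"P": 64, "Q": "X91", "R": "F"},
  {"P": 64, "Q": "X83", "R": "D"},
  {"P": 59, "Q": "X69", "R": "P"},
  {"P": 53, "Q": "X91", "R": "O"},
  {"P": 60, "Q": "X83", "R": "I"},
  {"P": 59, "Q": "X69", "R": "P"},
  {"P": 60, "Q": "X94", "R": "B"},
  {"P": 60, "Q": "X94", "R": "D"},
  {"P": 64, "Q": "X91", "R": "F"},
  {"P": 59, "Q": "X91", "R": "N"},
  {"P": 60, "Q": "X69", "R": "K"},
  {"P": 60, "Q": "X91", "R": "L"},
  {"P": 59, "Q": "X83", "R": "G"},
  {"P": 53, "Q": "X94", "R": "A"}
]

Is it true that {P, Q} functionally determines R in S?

No

(P=60, Q=X83): 2 rows → R = I, I ✓
(P=64, Q=X94): 1 row → R = B ✓
(P=53, Q=X94): 2 rows → R = A, A ✓
(P=64, Q=X91): 2 rows → R = F, F ✓
(P=64, Q=X83): 1 row → R = D ✓
(P=59, Q=X69): 2 rows → R = P, P ✓
(P=53, Q=X91): 1 row → R = O ✓
(P=60, Q=X94): 2 rows → R takes values {B, D} — violation
(P=59, Q=X91): 1 row → R = N ✓
(P=60, Q=X69): 1 row → R = K ✓
(P=60, Q=X91): 1 row → R = L ✓
(P=59, Q=X83): 1 row → R = G ✓
Two rows agree on {P, Q} but differ on R, so {P, Q} → R does not hold.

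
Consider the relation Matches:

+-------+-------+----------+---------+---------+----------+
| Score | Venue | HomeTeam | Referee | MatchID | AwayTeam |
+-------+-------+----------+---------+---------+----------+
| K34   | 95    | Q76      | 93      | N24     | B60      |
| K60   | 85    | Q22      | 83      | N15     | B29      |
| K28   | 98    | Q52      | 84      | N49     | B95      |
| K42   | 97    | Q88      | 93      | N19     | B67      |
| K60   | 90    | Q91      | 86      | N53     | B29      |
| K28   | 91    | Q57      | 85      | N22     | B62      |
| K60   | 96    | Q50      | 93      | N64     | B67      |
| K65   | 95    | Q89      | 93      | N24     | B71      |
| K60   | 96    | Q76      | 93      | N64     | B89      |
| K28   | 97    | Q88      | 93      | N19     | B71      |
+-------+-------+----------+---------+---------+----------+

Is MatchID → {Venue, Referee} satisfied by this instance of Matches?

MatchID=N24: 2 rows → {Venue,Referee} = (95, 93), (95, 93) ✓
MatchID=N15: 1 row → {Venue,Referee} = (85, 83) ✓
MatchID=N49: 1 row → {Venue,Referee} = (98, 84) ✓
MatchID=N19: 2 rows → {Venue,Referee} = (97, 93), (97, 93) ✓
MatchID=N53: 1 row → {Venue,Referee} = (90, 86) ✓
MatchID=N22: 1 row → {Venue,Referee} = (91, 85) ✓
MatchID=N64: 2 rows → {Venue,Referee} = (96, 93), (96, 93) ✓
Every MatchID value is associated with a single {Venue, Referee} value, so MatchID → {Venue, Referee} holds.

Yes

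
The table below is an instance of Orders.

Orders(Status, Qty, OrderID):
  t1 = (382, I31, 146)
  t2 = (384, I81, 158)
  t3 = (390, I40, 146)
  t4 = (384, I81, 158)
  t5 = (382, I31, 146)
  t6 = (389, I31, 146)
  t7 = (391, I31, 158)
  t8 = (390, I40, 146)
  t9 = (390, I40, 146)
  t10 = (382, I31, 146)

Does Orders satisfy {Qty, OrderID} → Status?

No

(Qty=I31, OrderID=146): rows 1, 5, 6, 10 → Status takes values {382, 389} — violation
(Qty=I81, OrderID=158): rows 2, 4 → Status = 384, 384 ✓
(Qty=I40, OrderID=146): rows 3, 8, 9 → Status = 390, 390, 390 ✓
(Qty=I31, OrderID=158): row 7 → Status = 391 ✓
Two rows agree on {Qty, OrderID} but differ on Status, so {Qty, OrderID} → Status does not hold.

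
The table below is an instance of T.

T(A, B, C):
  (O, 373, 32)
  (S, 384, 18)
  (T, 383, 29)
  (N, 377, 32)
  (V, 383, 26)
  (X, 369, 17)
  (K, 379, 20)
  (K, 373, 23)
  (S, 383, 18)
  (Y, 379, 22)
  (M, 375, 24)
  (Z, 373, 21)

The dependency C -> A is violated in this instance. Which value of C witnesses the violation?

C=32: 2 rows → A takes values {O, N} — violation
C=18: 2 rows → A = S, S ✓
C=29: 1 row → A = T ✓
C=26: 1 row → A = V ✓
C=17: 1 row → A = X ✓
C=20: 1 row → A = K ✓
C=23: 1 row → A = K ✓
C=22: 1 row → A = Y ✓
C=24: 1 row → A = M ✓
C=21: 1 row → A = Z ✓
The only C value with inconsistent A is C=32.

32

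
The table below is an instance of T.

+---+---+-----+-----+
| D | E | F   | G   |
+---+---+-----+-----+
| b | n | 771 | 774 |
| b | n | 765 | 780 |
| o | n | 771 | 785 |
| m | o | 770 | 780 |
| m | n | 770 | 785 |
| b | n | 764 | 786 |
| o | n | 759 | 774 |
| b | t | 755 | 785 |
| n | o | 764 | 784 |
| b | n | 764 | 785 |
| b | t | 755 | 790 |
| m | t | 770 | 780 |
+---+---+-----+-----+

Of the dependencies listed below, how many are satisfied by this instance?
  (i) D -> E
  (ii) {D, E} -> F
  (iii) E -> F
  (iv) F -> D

(i) D -> E: D=b: 6 rows → E takes values {n, t} — violation; D=m: 3 rows → E takes values {o, n, t} — violation — fails.
(ii) {D, E} -> F: (D=b, E=n): 4 rows → F takes values {771, 765, 764} — violation; (D=o, E=n): 2 rows → F takes values {771, 759} — violation — fails.
(iii) E -> F: E=n: 7 rows → F takes values {771, 765, 770, 764, 759} — violation; E=o: 2 rows → F takes values {770, 764} — violation; E=t: 3 rows → F takes values {755, 770} — violation — fails.
(iv) F -> D: F=771: 2 rows → D takes values {b, o} — violation; F=764: 3 rows → D takes values {b, n} — violation — fails.
None of the 4 dependencies hold.

0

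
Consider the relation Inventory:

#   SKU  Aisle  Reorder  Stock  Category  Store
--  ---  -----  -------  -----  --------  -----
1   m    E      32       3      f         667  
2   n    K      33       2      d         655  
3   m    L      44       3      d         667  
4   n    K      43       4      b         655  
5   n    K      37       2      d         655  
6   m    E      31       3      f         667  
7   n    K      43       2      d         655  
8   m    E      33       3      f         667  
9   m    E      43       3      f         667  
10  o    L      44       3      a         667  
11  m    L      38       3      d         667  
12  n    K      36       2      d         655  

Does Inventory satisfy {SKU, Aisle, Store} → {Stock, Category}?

No

(SKU=m, Aisle=E, Store=667): rows 1, 6, 8, 9 → {Stock,Category} = (3, f), (3, f), (3, f), (3, f) ✓
(SKU=n, Aisle=K, Store=655): rows 2, 4, 5, 7, 12 → {Stock,Category} takes values {(2, d), (4, b)} — violation
(SKU=m, Aisle=L, Store=667): rows 3, 11 → {Stock,Category} = (3, d), (3, d) ✓
(SKU=o, Aisle=L, Store=667): row 10 → {Stock,Category} = (3, a) ✓
Two rows agree on {SKU, Aisle, Store} but differ on {Stock, Category}, so {SKU, Aisle, Store} → {Stock, Category} does not hold.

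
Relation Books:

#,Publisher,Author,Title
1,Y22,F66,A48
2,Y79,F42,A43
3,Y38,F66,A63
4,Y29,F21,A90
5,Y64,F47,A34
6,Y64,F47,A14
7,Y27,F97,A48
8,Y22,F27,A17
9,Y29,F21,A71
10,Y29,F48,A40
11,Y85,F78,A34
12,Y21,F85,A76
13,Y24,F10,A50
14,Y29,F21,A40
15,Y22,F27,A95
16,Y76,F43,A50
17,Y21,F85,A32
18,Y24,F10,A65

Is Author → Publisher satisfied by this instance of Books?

No

Author=F66: rows 1, 3 → Publisher takes values {Y22, Y38} — violation
Author=F42: row 2 → Publisher = Y79 ✓
Author=F21: rows 4, 9, 14 → Publisher = Y29, Y29, Y29 ✓
Author=F47: rows 5, 6 → Publisher = Y64, Y64 ✓
Author=F97: row 7 → Publisher = Y27 ✓
Author=F27: rows 8, 15 → Publisher = Y22, Y22 ✓
Author=F48: row 10 → Publisher = Y29 ✓
Author=F78: row 11 → Publisher = Y85 ✓
Author=F85: rows 12, 17 → Publisher = Y21, Y21 ✓
Author=F10: rows 13, 18 → Publisher = Y24, Y24 ✓
Author=F43: row 16 → Publisher = Y76 ✓
Two rows agree on Author but differ on Publisher, so Author → Publisher does not hold.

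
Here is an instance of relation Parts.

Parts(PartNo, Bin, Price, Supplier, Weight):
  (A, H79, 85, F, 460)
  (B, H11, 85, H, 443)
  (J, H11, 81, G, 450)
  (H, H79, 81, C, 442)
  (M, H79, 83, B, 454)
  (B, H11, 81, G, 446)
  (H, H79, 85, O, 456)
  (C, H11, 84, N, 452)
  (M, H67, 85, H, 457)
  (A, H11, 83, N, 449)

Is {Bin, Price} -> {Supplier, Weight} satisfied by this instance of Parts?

(Bin=H79, Price=85): 2 rows → {Supplier,Weight} takes values {(F, 460), (O, 456)} — violation
(Bin=H11, Price=85): 1 row → {Supplier,Weight} = (H, 443) ✓
(Bin=H11, Price=81): 2 rows → {Supplier,Weight} takes values {(G, 450), (G, 446)} — violation
(Bin=H79, Price=81): 1 row → {Supplier,Weight} = (C, 442) ✓
(Bin=H79, Price=83): 1 row → {Supplier,Weight} = (B, 454) ✓
(Bin=H11, Price=84): 1 row → {Supplier,Weight} = (N, 452) ✓
(Bin=H67, Price=85): 1 row → {Supplier,Weight} = (H, 457) ✓
(Bin=H11, Price=83): 1 row → {Supplier,Weight} = (N, 449) ✓
Two rows agree on {Bin, Price} but differ on {Supplier, Weight}, so {Bin, Price} -> {Supplier, Weight} does not hold.

No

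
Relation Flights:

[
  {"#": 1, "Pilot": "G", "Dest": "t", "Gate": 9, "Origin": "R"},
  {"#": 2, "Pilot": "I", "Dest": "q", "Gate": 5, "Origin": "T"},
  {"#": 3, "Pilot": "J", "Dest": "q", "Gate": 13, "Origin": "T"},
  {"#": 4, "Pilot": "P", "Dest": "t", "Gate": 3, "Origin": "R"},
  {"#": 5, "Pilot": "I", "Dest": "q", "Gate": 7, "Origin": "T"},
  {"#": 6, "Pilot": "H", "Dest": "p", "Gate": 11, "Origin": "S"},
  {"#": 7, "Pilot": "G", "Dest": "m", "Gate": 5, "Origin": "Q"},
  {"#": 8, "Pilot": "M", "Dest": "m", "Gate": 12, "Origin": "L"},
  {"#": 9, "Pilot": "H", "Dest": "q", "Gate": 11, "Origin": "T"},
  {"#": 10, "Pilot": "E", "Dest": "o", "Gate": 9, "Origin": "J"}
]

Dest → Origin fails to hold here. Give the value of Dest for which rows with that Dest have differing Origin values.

m

Dest=t: rows 1, 4 → Origin = R, R ✓
Dest=q: rows 2, 3, 5, 9 → Origin = T, T, T, T ✓
Dest=p: row 6 → Origin = S ✓
Dest=m: rows 7, 8 → Origin takes values {Q, L} — violation
Dest=o: row 10 → Origin = J ✓
The only Dest value with inconsistent Origin is Dest=m.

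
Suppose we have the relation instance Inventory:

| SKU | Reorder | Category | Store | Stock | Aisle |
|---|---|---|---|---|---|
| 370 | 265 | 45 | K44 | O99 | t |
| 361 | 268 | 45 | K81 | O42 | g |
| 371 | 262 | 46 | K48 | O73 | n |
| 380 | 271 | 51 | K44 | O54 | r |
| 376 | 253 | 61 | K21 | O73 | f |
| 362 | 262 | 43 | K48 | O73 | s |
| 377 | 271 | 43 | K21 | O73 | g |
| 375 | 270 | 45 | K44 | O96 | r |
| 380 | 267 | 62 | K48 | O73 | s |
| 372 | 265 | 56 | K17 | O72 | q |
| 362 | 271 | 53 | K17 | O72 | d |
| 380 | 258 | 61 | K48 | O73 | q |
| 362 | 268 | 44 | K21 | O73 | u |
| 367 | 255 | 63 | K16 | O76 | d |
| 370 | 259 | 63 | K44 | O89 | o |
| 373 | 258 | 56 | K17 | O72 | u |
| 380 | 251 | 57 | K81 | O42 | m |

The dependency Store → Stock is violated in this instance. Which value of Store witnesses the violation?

Store=K44: 4 rows → Stock takes values {O99, O54, O96, O89} — violation
Store=K81: 2 rows → Stock = O42, O42 ✓
Store=K48: 4 rows → Stock = O73, O73, O73, O73 ✓
Store=K21: 3 rows → Stock = O73, O73, O73 ✓
Store=K17: 3 rows → Stock = O72, O72, O72 ✓
Store=K16: 1 row → Stock = O76 ✓
The only Store value with inconsistent Stock is Store=K44.

K44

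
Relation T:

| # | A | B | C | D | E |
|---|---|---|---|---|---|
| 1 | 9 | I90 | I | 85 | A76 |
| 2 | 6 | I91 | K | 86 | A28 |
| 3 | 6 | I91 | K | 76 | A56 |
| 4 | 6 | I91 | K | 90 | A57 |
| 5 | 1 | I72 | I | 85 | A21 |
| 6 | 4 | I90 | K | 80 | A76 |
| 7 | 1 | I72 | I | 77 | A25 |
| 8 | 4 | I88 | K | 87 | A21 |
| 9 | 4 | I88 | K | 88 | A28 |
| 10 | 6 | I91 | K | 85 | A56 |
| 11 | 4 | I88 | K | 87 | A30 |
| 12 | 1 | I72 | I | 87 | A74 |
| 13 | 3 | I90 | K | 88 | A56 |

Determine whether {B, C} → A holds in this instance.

No

(B=I90, C=I): row 1 → A = 9 ✓
(B=I91, C=K): rows 2, 3, 4, 10 → A = 6, 6, 6, 6 ✓
(B=I72, C=I): rows 5, 7, 12 → A = 1, 1, 1 ✓
(B=I90, C=K): rows 6, 13 → A takes values {4, 3} — violation
(B=I88, C=K): rows 8, 9, 11 → A = 4, 4, 4 ✓
Two rows agree on {B, C} but differ on A, so {B, C} → A does not hold.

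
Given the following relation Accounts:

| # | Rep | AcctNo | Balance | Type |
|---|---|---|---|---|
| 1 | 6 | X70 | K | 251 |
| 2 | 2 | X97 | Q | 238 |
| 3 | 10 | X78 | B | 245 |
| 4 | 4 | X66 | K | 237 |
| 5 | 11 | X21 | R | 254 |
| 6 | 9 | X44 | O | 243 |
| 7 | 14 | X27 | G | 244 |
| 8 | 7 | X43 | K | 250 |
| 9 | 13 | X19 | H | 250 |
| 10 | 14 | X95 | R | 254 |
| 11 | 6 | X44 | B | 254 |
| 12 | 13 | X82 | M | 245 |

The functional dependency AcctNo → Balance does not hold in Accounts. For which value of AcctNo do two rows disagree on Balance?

AcctNo=X70: row 1 → Balance = K ✓
AcctNo=X97: row 2 → Balance = Q ✓
AcctNo=X78: row 3 → Balance = B ✓
AcctNo=X66: row 4 → Balance = K ✓
AcctNo=X21: row 5 → Balance = R ✓
AcctNo=X44: rows 6, 11 → Balance takes values {O, B} — violation
AcctNo=X27: row 7 → Balance = G ✓
AcctNo=X43: row 8 → Balance = K ✓
AcctNo=X19: row 9 → Balance = H ✓
AcctNo=X95: row 10 → Balance = R ✓
AcctNo=X82: row 12 → Balance = M ✓
The only AcctNo value with inconsistent Balance is AcctNo=X44.

X44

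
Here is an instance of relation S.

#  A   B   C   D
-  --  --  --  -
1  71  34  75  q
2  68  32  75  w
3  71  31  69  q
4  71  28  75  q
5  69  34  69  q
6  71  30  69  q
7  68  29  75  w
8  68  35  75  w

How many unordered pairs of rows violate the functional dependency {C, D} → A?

(C=75, D=q): all 2 rows agree on A — 0 pairs.
(C=75, D=w): all 3 rows agree on A — 0 pairs.
(C=69, D=q): violating pairs (3,5), (5,6) — 2 pairs.

2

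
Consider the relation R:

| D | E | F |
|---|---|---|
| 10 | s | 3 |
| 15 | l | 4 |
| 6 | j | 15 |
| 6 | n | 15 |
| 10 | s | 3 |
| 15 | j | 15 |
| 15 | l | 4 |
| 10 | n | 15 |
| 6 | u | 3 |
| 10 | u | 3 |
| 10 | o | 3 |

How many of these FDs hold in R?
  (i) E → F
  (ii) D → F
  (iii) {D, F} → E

(i) E → F: every LHS value maps to a single RHS value — holds.
(ii) D → F: D=10: 5 rows → F takes values {3, 15} — violation; D=15: 3 rows → F takes values {4, 15} — violation; D=6: 3 rows → F takes values {15, 3} — violation — fails.
(iii) {D, F} → E: (D=10, F=3): 4 rows → E takes values {s, u, o} — violation; (D=6, F=15): 2 rows → E takes values {j, n} — violation — fails.
1 of the 3 dependencies holds.

1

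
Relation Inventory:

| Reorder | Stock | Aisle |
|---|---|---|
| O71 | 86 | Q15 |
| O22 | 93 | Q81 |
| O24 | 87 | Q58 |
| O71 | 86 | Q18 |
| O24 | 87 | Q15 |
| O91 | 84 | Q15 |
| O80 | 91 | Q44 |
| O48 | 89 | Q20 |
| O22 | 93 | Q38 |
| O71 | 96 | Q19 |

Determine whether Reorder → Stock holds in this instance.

Reorder=O71: 3 rows → Stock takes values {86, 96} — violation
Reorder=O22: 2 rows → Stock = 93, 93 ✓
Reorder=O24: 2 rows → Stock = 87, 87 ✓
Reorder=O91: 1 row → Stock = 84 ✓
Reorder=O80: 1 row → Stock = 91 ✓
Reorder=O48: 1 row → Stock = 89 ✓
Two rows agree on Reorder but differ on Stock, so Reorder → Stock does not hold.

No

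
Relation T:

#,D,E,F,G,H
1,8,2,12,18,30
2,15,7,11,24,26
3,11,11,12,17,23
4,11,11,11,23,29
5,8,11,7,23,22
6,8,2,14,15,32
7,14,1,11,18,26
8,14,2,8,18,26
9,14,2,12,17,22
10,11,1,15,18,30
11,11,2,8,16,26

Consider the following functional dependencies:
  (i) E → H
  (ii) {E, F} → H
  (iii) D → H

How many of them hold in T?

(i) E → H: E=2: rows 1, 6, 8, 9, 11 → H takes values {30, 32, 26, 22} — violation; E=11: rows 3, 4, 5 → H takes values {23, 29, 22} — violation; E=1: rows 7, 10 → H takes values {26, 30} — violation — fails.
(ii) {E, F} → H: (E=2, F=12): rows 1, 9 → H takes values {30, 22} — violation — fails.
(iii) D → H: D=8: rows 1, 5, 6 → H takes values {30, 22, 32} — violation; D=11: rows 3, 4, 10, 11 → H takes values {23, 29, 30, 26} — violation; D=14: rows 7, 8, 9 → H takes values {26, 22} — violation — fails.
None of the 3 dependencies hold.

0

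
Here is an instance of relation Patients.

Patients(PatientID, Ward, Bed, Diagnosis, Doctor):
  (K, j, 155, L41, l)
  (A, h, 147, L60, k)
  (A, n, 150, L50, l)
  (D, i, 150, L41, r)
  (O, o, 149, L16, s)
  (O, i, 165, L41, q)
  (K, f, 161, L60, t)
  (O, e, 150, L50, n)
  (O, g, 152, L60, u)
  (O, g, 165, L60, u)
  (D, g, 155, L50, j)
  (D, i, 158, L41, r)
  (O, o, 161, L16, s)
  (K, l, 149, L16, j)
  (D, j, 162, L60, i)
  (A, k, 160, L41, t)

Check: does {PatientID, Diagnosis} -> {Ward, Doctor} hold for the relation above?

Yes

(PatientID=K, Diagnosis=L41): 1 row → {Ward,Doctor} = (j, l) ✓
(PatientID=A, Diagnosis=L60): 1 row → {Ward,Doctor} = (h, k) ✓
(PatientID=A, Diagnosis=L50): 1 row → {Ward,Doctor} = (n, l) ✓
(PatientID=D, Diagnosis=L41): 2 rows → {Ward,Doctor} = (i, r), (i, r) ✓
(PatientID=O, Diagnosis=L16): 2 rows → {Ward,Doctor} = (o, s), (o, s) ✓
(PatientID=O, Diagnosis=L41): 1 row → {Ward,Doctor} = (i, q) ✓
(PatientID=K, Diagnosis=L60): 1 row → {Ward,Doctor} = (f, t) ✓
(PatientID=O, Diagnosis=L50): 1 row → {Ward,Doctor} = (e, n) ✓
(PatientID=O, Diagnosis=L60): 2 rows → {Ward,Doctor} = (g, u), (g, u) ✓
(PatientID=D, Diagnosis=L50): 1 row → {Ward,Doctor} = (g, j) ✓
(PatientID=K, Diagnosis=L16): 1 row → {Ward,Doctor} = (l, j) ✓
(PatientID=D, Diagnosis=L60): 1 row → {Ward,Doctor} = (j, i) ✓
(PatientID=A, Diagnosis=L41): 1 row → {Ward,Doctor} = (k, t) ✓
Every {PatientID, Diagnosis} value is associated with a single {Ward, Doctor} value, so {PatientID, Diagnosis} -> {Ward, Doctor} holds.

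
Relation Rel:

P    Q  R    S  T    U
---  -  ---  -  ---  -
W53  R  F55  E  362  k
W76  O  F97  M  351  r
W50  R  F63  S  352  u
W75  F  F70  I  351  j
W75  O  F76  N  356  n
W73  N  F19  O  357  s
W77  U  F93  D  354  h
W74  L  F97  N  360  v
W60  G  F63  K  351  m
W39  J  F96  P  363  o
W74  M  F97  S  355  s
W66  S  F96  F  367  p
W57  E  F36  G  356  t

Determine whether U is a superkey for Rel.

Two distinct rows share U=s, so U does not determine every attribute — not a superkey.

No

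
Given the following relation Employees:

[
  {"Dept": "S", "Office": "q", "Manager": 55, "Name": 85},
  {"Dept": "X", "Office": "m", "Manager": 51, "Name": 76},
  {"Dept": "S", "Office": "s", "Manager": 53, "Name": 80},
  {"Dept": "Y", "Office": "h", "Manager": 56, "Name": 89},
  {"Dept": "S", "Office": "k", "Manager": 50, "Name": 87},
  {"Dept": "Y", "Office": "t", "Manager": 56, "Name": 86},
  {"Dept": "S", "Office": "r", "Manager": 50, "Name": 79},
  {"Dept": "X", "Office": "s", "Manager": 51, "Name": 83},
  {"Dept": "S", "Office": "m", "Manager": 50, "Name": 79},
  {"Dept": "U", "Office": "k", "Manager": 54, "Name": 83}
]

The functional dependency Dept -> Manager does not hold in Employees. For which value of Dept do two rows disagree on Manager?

Dept=S: 5 rows → Manager takes values {55, 53, 50} — violation
Dept=X: 2 rows → Manager = 51, 51 ✓
Dept=Y: 2 rows → Manager = 56, 56 ✓
Dept=U: 1 row → Manager = 54 ✓
The only Dept value with inconsistent Manager is Dept=S.

S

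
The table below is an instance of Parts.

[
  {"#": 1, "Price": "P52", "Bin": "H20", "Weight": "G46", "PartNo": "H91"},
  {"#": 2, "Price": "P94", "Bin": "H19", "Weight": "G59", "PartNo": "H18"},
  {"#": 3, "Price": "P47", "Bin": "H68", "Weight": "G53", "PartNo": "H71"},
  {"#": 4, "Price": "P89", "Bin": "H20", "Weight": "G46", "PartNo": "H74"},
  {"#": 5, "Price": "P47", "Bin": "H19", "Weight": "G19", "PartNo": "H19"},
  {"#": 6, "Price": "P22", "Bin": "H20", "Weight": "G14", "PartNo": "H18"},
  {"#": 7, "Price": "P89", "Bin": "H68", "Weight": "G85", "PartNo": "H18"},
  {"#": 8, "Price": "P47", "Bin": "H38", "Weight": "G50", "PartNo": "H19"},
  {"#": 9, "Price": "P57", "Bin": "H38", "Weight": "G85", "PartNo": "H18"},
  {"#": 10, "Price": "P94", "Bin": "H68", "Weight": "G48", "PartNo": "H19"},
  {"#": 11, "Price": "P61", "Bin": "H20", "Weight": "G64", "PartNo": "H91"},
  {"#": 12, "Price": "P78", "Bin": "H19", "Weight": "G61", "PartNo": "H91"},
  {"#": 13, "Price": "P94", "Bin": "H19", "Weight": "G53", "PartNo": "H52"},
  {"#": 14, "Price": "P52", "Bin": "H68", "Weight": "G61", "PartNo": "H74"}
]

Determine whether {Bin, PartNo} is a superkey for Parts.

Rows 1 and 11 have the same {Bin, PartNo} value (Bin=H20, PartNo=H91) but are distinct tuples, so {Bin, PartNo} does not determine every attribute — not a superkey.

No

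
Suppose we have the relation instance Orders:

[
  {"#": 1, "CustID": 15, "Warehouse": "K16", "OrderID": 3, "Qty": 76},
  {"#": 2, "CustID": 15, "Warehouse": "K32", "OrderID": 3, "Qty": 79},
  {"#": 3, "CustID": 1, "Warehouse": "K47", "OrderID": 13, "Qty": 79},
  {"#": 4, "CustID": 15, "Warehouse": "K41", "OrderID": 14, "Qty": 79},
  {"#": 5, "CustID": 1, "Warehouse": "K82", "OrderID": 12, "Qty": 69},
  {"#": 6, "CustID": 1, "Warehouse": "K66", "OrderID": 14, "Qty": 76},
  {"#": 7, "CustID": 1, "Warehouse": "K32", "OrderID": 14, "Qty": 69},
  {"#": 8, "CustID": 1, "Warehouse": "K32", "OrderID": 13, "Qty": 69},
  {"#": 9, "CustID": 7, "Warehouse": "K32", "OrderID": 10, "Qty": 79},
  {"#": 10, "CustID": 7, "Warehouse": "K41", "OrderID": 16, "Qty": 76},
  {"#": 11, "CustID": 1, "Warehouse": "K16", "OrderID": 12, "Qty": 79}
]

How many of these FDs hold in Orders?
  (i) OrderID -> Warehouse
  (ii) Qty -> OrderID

(i) OrderID -> Warehouse: OrderID=3: rows 1, 2 → Warehouse takes values {K16, K32} — violation; OrderID=13: rows 3, 8 → Warehouse takes values {K47, K32} — violation; OrderID=14: rows 4, 6, 7 → Warehouse takes values {K41, K66, K32} — violation; OrderID=12: rows 5, 11 → Warehouse takes values {K82, K16} — violation — fails.
(ii) Qty -> OrderID: Qty=76: rows 1, 6, 10 → OrderID takes values {3, 14, 16} — violation; Qty=79: rows 2, 3, 4, 9, 11 → OrderID takes values {3, 13, 14, 10, 12} — violation; Qty=69: rows 5, 7, 8 → OrderID takes values {12, 14, 13} — violation — fails.
None of the 2 dependencies hold.

0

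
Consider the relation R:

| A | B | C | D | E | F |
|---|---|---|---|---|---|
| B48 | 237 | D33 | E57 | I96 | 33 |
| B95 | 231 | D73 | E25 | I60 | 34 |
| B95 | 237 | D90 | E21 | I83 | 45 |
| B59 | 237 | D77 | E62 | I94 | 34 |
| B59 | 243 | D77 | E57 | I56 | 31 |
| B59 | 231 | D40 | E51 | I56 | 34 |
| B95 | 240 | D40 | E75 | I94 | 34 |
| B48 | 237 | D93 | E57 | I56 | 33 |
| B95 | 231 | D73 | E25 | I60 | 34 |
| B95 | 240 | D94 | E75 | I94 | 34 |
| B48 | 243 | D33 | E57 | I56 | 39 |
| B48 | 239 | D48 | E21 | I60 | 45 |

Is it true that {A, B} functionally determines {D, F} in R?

Yes

(A=B48, B=237): 2 rows → {D,F} = (E57, 33), (E57, 33) ✓
(A=B95, B=231): 2 rows → {D,F} = (E25, 34), (E25, 34) ✓
(A=B95, B=237): 1 row → {D,F} = (E21, 45) ✓
(A=B59, B=237): 1 row → {D,F} = (E62, 34) ✓
(A=B59, B=243): 1 row → {D,F} = (E57, 31) ✓
(A=B59, B=231): 1 row → {D,F} = (E51, 34) ✓
(A=B95, B=240): 2 rows → {D,F} = (E75, 34), (E75, 34) ✓
(A=B48, B=243): 1 row → {D,F} = (E57, 39) ✓
(A=B48, B=239): 1 row → {D,F} = (E21, 45) ✓
Every {A, B} value is associated with a single {D, F} value, so {A, B} -> {D, F} holds.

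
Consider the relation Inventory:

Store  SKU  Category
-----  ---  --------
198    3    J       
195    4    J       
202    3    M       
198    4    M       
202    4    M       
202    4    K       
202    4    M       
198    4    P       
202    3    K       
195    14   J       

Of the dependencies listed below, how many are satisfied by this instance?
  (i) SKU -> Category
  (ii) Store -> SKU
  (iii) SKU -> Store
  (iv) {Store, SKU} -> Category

(i) SKU -> Category: SKU=3: 3 rows → Category takes values {J, M, K} — violation; SKU=4: 6 rows → Category takes values {J, M, K, P} — violation — fails.
(ii) Store -> SKU: Store=198: 3 rows → SKU takes values {3, 4} — violation; Store=195: 2 rows → SKU takes values {4, 14} — violation; Store=202: 5 rows → SKU takes values {3, 4} — violation — fails.
(iii) SKU -> Store: SKU=3: 3 rows → Store takes values {198, 202} — violation; SKU=4: 6 rows → Store takes values {195, 198, 202} — violation — fails.
(iv) {Store, SKU} -> Category: (Store=202, SKU=3): 2 rows → Category takes values {M, K} — violation; (Store=198, SKU=4): 2 rows → Category takes values {M, P} — violation; (Store=202, SKU=4): 3 rows → Category takes values {M, K} — violation — fails.
None of the 4 dependencies hold.

0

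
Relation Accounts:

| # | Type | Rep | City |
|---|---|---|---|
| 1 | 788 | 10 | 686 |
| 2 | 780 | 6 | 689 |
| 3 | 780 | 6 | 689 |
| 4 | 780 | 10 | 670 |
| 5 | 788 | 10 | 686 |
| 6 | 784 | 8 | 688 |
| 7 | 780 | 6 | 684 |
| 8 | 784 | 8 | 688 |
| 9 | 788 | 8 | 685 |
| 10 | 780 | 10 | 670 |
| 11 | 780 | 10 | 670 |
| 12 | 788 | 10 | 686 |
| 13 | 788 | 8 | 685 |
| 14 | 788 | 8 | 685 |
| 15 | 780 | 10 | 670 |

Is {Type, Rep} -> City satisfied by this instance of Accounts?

(Type=788, Rep=10): rows 1, 5, 12 → City = 686, 686, 686 ✓
(Type=780, Rep=6): rows 2, 3, 7 → City takes values {689, 684} — violation
(Type=780, Rep=10): rows 4, 10, 11, 15 → City = 670, 670, 670, 670 ✓
(Type=784, Rep=8): rows 6, 8 → City = 688, 688 ✓
(Type=788, Rep=8): rows 9, 13, 14 → City = 685, 685, 685 ✓
Two rows agree on {Type, Rep} but differ on City, so {Type, Rep} -> City does not hold.

No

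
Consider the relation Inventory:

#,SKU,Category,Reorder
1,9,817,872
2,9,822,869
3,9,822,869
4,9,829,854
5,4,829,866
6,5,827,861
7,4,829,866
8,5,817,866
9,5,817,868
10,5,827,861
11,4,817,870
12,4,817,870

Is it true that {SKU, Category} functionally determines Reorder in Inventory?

(SKU=9, Category=817): row 1 → Reorder = 872 ✓
(SKU=9, Category=822): rows 2, 3 → Reorder = 869, 869 ✓
(SKU=9, Category=829): row 4 → Reorder = 854 ✓
(SKU=4, Category=829): rows 5, 7 → Reorder = 866, 866 ✓
(SKU=5, Category=827): rows 6, 10 → Reorder = 861, 861 ✓
(SKU=5, Category=817): rows 8, 9 → Reorder takes values {866, 868} — violation
(SKU=4, Category=817): rows 11, 12 → Reorder = 870, 870 ✓
Two rows agree on {SKU, Category} but differ on Reorder, so {SKU, Category} -> Reorder does not hold.

No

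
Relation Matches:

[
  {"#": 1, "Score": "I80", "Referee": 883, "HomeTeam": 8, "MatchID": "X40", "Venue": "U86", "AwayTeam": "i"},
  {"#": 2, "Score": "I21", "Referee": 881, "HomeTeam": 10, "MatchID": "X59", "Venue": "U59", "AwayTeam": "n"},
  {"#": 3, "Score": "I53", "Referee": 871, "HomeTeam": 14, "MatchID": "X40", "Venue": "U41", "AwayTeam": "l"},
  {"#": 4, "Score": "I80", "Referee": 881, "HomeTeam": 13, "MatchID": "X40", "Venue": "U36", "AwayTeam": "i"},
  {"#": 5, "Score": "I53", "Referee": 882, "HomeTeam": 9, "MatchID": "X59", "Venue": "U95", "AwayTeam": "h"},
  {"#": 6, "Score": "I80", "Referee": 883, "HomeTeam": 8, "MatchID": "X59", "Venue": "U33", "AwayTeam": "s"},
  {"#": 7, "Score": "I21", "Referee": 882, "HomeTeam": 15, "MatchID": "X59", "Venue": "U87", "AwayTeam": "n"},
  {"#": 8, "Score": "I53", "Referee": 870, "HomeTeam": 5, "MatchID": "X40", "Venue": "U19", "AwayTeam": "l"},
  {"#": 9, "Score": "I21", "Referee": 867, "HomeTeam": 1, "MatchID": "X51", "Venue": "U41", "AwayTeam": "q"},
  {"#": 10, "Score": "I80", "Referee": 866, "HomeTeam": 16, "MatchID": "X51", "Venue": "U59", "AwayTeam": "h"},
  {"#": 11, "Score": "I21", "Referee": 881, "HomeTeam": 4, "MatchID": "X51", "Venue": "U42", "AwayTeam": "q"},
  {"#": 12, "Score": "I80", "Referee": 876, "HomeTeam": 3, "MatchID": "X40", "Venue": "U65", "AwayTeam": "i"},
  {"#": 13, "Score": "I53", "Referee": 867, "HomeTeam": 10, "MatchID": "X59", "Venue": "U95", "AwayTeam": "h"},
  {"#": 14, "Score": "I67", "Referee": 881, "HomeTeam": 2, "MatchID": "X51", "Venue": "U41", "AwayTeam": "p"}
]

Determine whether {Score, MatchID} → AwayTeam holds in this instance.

Yes

(Score=I80, MatchID=X40): rows 1, 4, 12 → AwayTeam = i, i, i ✓
(Score=I21, MatchID=X59): rows 2, 7 → AwayTeam = n, n ✓
(Score=I53, MatchID=X40): rows 3, 8 → AwayTeam = l, l ✓
(Score=I53, MatchID=X59): rows 5, 13 → AwayTeam = h, h ✓
(Score=I80, MatchID=X59): row 6 → AwayTeam = s ✓
(Score=I21, MatchID=X51): rows 9, 11 → AwayTeam = q, q ✓
(Score=I80, MatchID=X51): row 10 → AwayTeam = h ✓
(Score=I67, MatchID=X51): row 14 → AwayTeam = p ✓
Every {Score, MatchID} value is associated with a single AwayTeam value, so {Score, MatchID} → AwayTeam holds.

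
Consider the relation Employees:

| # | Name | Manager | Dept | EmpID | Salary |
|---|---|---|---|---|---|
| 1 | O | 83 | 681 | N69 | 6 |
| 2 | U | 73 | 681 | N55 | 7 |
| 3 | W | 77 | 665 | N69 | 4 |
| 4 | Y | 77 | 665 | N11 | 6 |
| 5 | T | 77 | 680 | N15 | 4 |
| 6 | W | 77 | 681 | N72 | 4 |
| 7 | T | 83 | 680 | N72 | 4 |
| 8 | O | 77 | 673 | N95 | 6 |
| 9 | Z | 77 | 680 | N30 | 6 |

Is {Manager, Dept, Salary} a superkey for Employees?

Yes

All 9 rows have distinct {Manager, Dept, Salary} values, so {Manager, Dept, Salary} → (all attributes) holds and {Manager, Dept, Salary} is a superkey.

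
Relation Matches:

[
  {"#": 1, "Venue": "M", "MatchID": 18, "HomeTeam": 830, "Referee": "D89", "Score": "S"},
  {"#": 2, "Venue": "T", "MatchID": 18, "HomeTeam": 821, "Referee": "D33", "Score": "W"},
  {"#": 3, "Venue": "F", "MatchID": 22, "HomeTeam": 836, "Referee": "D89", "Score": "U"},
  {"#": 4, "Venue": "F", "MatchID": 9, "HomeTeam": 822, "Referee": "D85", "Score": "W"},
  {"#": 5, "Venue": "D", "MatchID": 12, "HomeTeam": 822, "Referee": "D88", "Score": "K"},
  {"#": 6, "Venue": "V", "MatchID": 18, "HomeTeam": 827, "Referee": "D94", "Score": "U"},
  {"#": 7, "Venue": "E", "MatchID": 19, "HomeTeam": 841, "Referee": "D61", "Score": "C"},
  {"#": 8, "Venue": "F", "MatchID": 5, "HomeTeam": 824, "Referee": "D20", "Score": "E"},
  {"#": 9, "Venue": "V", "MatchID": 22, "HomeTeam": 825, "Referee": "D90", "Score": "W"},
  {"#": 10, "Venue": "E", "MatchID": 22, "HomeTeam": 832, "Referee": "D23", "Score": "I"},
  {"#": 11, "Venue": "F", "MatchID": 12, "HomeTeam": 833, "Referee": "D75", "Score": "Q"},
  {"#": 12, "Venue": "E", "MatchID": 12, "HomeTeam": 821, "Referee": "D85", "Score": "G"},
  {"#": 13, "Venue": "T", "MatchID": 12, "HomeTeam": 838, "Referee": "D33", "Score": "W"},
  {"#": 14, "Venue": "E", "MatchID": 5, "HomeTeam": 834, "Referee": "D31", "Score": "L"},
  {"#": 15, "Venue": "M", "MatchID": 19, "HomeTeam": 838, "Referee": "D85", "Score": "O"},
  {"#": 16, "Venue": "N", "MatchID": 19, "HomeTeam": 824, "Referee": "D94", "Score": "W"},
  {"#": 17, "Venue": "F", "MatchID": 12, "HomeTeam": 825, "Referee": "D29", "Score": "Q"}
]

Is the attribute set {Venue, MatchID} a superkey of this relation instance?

No

Rows 11 and 17 have the same {Venue, MatchID} value (Venue=F, MatchID=12) but are distinct tuples, so {Venue, MatchID} does not determine every attribute — not a superkey.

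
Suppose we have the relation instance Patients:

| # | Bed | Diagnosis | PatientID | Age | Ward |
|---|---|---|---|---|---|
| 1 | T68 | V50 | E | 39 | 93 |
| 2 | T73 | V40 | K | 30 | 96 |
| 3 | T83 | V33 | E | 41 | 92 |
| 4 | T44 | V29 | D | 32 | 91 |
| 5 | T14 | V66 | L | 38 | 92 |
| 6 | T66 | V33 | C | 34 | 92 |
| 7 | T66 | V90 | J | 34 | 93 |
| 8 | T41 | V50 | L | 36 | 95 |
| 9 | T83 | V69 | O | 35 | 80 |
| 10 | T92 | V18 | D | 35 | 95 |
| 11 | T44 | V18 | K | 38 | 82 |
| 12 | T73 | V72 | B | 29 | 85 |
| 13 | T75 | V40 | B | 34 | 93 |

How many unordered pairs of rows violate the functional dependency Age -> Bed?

4

Age=38: violating pairs (5,11) — 1 pair.
Age=34: violating pairs (6,13), (7,13) — 2 pairs.
Age=35: violating pairs (9,10) — 1 pair.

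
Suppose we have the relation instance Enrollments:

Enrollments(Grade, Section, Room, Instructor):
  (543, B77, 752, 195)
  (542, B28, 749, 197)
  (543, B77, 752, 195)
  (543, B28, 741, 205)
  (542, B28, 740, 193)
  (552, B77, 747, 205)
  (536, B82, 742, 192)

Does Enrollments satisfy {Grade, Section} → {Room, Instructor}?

No

(Grade=543, Section=B77): 2 rows → {Room,Instructor} = (752, 195), (752, 195) ✓
(Grade=542, Section=B28): 2 rows → {Room,Instructor} takes values {(749, 197), (740, 193)} — violation
(Grade=543, Section=B28): 1 row → {Room,Instructor} = (741, 205) ✓
(Grade=552, Section=B77): 1 row → {Room,Instructor} = (747, 205) ✓
(Grade=536, Section=B82): 1 row → {Room,Instructor} = (742, 192) ✓
Two rows agree on {Grade, Section} but differ on {Room, Instructor}, so {Grade, Section} → {Room, Instructor} does not hold.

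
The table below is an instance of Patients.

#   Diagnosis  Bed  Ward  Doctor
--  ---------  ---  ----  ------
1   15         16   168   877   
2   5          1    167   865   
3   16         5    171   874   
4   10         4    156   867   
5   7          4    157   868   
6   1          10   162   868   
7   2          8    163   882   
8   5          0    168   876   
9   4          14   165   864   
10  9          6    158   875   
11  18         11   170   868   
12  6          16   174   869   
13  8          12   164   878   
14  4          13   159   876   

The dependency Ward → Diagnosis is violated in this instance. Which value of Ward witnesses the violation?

Ward=168: rows 1, 8 → Diagnosis takes values {15, 5} — violation
Ward=167: row 2 → Diagnosis = 5 ✓
Ward=171: row 3 → Diagnosis = 16 ✓
Ward=156: row 4 → Diagnosis = 10 ✓
Ward=157: row 5 → Diagnosis = 7 ✓
Ward=162: row 6 → Diagnosis = 1 ✓
Ward=163: row 7 → Diagnosis = 2 ✓
Ward=165: row 9 → Diagnosis = 4 ✓
Ward=158: row 10 → Diagnosis = 9 ✓
Ward=170: row 11 → Diagnosis = 18 ✓
Ward=174: row 12 → Diagnosis = 6 ✓
Ward=164: row 13 → Diagnosis = 8 ✓
Ward=159: row 14 → Diagnosis = 4 ✓
The only Ward value with inconsistent Diagnosis is Ward=168.

168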